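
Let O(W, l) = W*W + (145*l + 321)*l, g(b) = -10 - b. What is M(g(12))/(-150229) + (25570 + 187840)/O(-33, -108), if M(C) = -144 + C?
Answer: 32335549256/249034763529 ≈ 0.12984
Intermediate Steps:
O(W, l) = W² + l*(321 + 145*l) (O(W, l) = W² + (321 + 145*l)*l = W² + l*(321 + 145*l))
M(g(12))/(-150229) + (25570 + 187840)/O(-33, -108) = (-144 + (-10 - 1*12))/(-150229) + (25570 + 187840)/((-33)² + 145*(-108)² + 321*(-108)) = (-144 + (-10 - 12))*(-1/150229) + 213410/(1089 + 145*11664 - 34668) = (-144 - 22)*(-1/150229) + 213410/(1089 + 1691280 - 34668) = -166*(-1/150229) + 213410/1657701 = 166/150229 + 213410*(1/1657701) = 166/150229 + 213410/1657701 = 32335549256/249034763529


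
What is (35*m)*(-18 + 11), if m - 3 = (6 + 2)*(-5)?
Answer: 9065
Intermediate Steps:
m = -37 (m = 3 + (6 + 2)*(-5) = 3 + 8*(-5) = 3 - 40 = -37)
(35*m)*(-18 + 11) = (35*(-37))*(-18 + 11) = -1295*(-7) = 9065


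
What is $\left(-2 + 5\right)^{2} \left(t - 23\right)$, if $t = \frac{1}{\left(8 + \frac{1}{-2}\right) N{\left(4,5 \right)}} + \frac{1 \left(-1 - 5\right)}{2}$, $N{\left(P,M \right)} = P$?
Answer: $- \frac{2337}{10} \approx -233.7$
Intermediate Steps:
$t = - \frac{89}{30}$ ($t = \frac{1}{\left(8 + \frac{1}{-2}\right) 4} + \frac{1 \left(-1 - 5\right)}{2} = \frac{1}{8 - \frac{1}{2}} \cdot \frac{1}{4} + 1 \left(-6\right) \frac{1}{2} = \frac{1}{\frac{15}{2}} \cdot \frac{1}{4} - 3 = \frac{2}{15} \cdot \frac{1}{4} - 3 = \frac{1}{30} - 3 = - \frac{89}{30} \approx -2.9667$)
$\left(-2 + 5\right)^{2} \left(t - 23\right) = \left(-2 + 5\right)^{2} \left(- \frac{89}{30} - 23\right) = 3^{2} \left(- \frac{779}{30}\right) = 9 \left(- \frac{779}{30}\right) = - \frac{2337}{10}$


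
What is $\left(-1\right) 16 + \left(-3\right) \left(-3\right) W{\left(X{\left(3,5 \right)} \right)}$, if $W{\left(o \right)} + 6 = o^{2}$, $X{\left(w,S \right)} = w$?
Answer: $11$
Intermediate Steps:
$W{\left(o \right)} = -6 + o^{2}$
$\left(-1\right) 16 + \left(-3\right) \left(-3\right) W{\left(X{\left(3,5 \right)} \right)} = \left(-1\right) 16 + \left(-3\right) \left(-3\right) \left(-6 + 3^{2}\right) = -16 + 9 \left(-6 + 9\right) = -16 + 9 \cdot 3 = -16 + 27 = 11$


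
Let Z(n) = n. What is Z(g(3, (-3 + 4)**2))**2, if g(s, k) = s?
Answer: 9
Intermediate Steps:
Z(g(3, (-3 + 4)**2))**2 = 3**2 = 9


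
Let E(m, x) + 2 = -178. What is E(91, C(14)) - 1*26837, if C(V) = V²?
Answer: -27017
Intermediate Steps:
E(m, x) = -180 (E(m, x) = -2 - 178 = -180)
E(91, C(14)) - 1*26837 = -180 - 1*26837 = -180 - 26837 = -27017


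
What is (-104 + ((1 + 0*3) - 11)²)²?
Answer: 16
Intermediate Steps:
(-104 + ((1 + 0*3) - 11)²)² = (-104 + ((1 + 0) - 11)²)² = (-104 + (1 - 11)²)² = (-104 + (-10)²)² = (-104 + 100)² = (-4)² = 16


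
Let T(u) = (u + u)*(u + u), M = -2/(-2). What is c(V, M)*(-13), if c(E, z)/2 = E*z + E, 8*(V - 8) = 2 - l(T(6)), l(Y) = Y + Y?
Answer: 1443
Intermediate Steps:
M = 1 (M = -2*(-1/2) = 1)
T(u) = 4*u**2 (T(u) = (2*u)*(2*u) = 4*u**2)
l(Y) = 2*Y
V = -111/4 (V = 8 + (2 - 2*4*6**2)/8 = 8 + (2 - 2*4*36)/8 = 8 + (2 - 2*144)/8 = 8 + (2 - 1*288)/8 = 8 + (2 - 288)/8 = 8 + (1/8)*(-286) = 8 - 143/4 = -111/4 ≈ -27.750)
c(E, z) = 2*E + 2*E*z (c(E, z) = 2*(E*z + E) = 2*(E + E*z) = 2*E + 2*E*z)
c(V, M)*(-13) = (2*(-111/4)*(1 + 1))*(-13) = (2*(-111/4)*2)*(-13) = -111*(-13) = 1443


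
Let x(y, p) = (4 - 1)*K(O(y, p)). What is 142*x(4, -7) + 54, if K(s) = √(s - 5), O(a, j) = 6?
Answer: 480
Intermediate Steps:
K(s) = √(-5 + s)
x(y, p) = 3 (x(y, p) = (4 - 1)*√(-5 + 6) = 3*√1 = 3*1 = 3)
142*x(4, -7) + 54 = 142*3 + 54 = 426 + 54 = 480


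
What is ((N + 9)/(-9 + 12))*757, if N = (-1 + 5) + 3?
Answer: 12112/3 ≈ 4037.3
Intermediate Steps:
N = 7 (N = 4 + 3 = 7)
((N + 9)/(-9 + 12))*757 = ((7 + 9)/(-9 + 12))*757 = (16/3)*757 = 12112/3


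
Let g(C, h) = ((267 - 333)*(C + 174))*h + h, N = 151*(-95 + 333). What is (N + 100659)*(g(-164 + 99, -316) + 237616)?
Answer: 342940974588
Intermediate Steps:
N = 35938 (N = 151*238 = 35938)
g(C, h) = h + h*(-11484 - 66*C) (g(C, h) = (-66*(174 + C))*h + h = (-11484 - 66*C)*h + h = h*(-11484 - 66*C) + h = h + h*(-11484 - 66*C))
(N + 100659)*(g(-164 + 99, -316) + 237616) = (35938 + 100659)*(-1*(-316)*(11483 + 66*(-164 + 99)) + 237616) = 136597*(-1*(-316)*(11483 + 66*(-65)) + 237616) = 136597*(-1*(-316)*(11483 - 4290) + 237616) = 136597*(-1*(-316)*7193 + 237616) = 136597*(2272988 + 237616) = 136597*2510604 = 342940974588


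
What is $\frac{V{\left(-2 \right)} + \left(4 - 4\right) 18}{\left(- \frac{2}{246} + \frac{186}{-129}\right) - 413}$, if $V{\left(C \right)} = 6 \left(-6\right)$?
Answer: $\frac{95202}{1096013} \approx 0.086862$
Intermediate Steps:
$V{\left(C \right)} = -36$
$\frac{V{\left(-2 \right)} + \left(4 - 4\right) 18}{\left(- \frac{2}{246} + \frac{186}{-129}\right) - 413} = \frac{-36 + \left(4 - 4\right) 18}{\left(- \frac{2}{246} + \frac{186}{-129}\right) - 413} = \frac{-36 + 0 \cdot 18}{\left(\left(-2\right) \frac{1}{246} + 186 \left(- \frac{1}{129}\right)\right) - 413} = \frac{-36 + 0}{\left(- \frac{1}{123} - \frac{62}{43}\right) - 413} = - \frac{36}{- \frac{7669}{5289} - 413} = - \frac{36}{- \frac{2192026}{5289}} = \left(-36\right) \left(- \frac{5289}{2192026}\right) = \frac{95202}{1096013}$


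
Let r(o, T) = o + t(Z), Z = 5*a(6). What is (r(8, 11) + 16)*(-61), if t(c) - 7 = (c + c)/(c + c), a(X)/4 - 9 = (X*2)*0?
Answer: -1952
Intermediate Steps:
a(X) = 36 (a(X) = 36 + 4*((X*2)*0) = 36 + 4*((2*X)*0) = 36 + 4*0 = 36 + 0 = 36)
Z = 180 (Z = 5*36 = 180)
t(c) = 8 (t(c) = 7 + (c + c)/(c + c) = 7 + (2*c)/((2*c)) = 7 + (2*c)*(1/(2*c)) = 7 + 1 = 8)
r(o, T) = 8 + o (r(o, T) = o + 8 = 8 + o)
(r(8, 11) + 16)*(-61) = ((8 + 8) + 16)*(-61) = (16 + 16)*(-61) = 32*(-61) = -1952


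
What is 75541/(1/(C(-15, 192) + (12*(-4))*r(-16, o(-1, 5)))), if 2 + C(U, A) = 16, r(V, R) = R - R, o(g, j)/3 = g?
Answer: 1057574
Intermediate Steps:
o(g, j) = 3*g
r(V, R) = 0
C(U, A) = 14 (C(U, A) = -2 + 16 = 14)
75541/(1/(C(-15, 192) + (12*(-4))*r(-16, o(-1, 5)))) = 75541/(1/(14 + (12*(-4))*0)) = 75541/(1/(14 - 48*0)) = 75541/(1/(14 + 0)) = 75541/(1/14) = 75541*14 = 1057574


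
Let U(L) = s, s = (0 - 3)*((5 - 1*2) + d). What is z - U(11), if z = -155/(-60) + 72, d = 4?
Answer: 1147/12 ≈ 95.583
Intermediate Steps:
s = -21 (s = (0 - 3)*((5 - 1*2) + 4) = -3*((5 - 2) + 4) = -3*(3 + 4) = -3*7 = -21)
U(L) = -21
z = 895/12 (z = -155*(-1/60) + 72 = 31/12 + 72 = 895/12 ≈ 74.583)
z - U(11) = 895/12 - 1*(-21) = 895/12 + 21 = 1147/12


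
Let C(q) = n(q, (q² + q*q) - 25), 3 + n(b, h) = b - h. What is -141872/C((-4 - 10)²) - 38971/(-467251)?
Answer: 34637779033/17898984057 ≈ 1.9352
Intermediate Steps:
n(b, h) = -3 + b - h (n(b, h) = -3 + (b - h) = -3 + b - h)
C(q) = 22 + q - 2*q² (C(q) = -3 + q - ((q² + q*q) - 25) = -3 + q - ((q² + q²) - 25) = -3 + q - (2*q² - 25) = -3 + q - (-25 + 2*q²) = -3 + q + (25 - 2*q²) = 22 + q - 2*q²)
-141872/C((-4 - 10)²) - 38971/(-467251) = -141872/(22 + (-4 - 10)² - 2*(-4 - 10)⁴) - 38971/(-467251) = -141872/(22 + (-14)² - 2*((-14)²)²) - 38971*(-1/467251) = -141872/(22 + 196 - 2*196²) + 38971/467251 = -141872/(22 + 196 - 2*38416) + 38971/467251 = -141872/(22 + 196 - 76832) + 38971/467251 = -141872/(-76614) + 38971/467251 = -141872*(-1/76614) + 38971/467251 = 70936/38307 + 38971/467251 = 34637779033/17898984057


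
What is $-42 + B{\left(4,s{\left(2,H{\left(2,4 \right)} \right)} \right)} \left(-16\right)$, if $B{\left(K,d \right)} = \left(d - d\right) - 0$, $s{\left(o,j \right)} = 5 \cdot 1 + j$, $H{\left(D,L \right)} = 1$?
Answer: $-42$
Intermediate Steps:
$s{\left(o,j \right)} = 5 + j$
$B{\left(K,d \right)} = 0$ ($B{\left(K,d \right)} = 0 + 0 = 0$)
$-42 + B{\left(4,s{\left(2,H{\left(2,4 \right)} \right)} \right)} \left(-16\right) = -42 + 0 \left(-16\right) = -42 + 0 = -42$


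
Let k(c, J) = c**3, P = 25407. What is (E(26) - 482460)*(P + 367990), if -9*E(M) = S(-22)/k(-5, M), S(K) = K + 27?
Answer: -42704620846103/225 ≈ -1.8980e+11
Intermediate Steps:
S(K) = 27 + K
E(M) = 1/225 (E(M) = -(27 - 22)/(9*((-5)**3)) = -5/(9*(-125)) = -5*(-1)/(9*125) = -1/9*(-1/25) = 1/225)
(E(26) - 482460)*(P + 367990) = (1/225 - 482460)*(25407 + 367990) = -108553499/225*393397 = -42704620846103/225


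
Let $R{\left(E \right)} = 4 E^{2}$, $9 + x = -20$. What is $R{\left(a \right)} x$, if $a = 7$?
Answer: $-5684$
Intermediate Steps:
$x = -29$ ($x = -9 - 20 = -29$)
$R{\left(a \right)} x = 4 \cdot 7^{2} \left(-29\right) = 4 \cdot 49 \left(-29\right) = 196 \left(-29\right) = -5684$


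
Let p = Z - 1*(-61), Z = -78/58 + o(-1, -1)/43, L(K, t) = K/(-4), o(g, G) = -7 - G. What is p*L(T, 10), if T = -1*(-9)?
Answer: -166986/1247 ≈ -133.91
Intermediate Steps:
T = 9
L(K, t) = -K/4 (L(K, t) = K*(-1/4) = -K/4)
Z = -1851/1247 (Z = -78/58 + (-7 - 1*(-1))/43 = -78*1/58 + (-7 + 1)*(1/43) = -39/29 - 6*1/43 = -39/29 - 6/43 = -1851/1247 ≈ -1.4844)
p = 74216/1247 (p = -1851/1247 - 1*(-61) = -1851/1247 + 61 = 74216/1247 ≈ 59.516)
p*L(T, 10) = 74216*(-1/4*9)/1247 = (74216/1247)*(-9/4) = -166986/1247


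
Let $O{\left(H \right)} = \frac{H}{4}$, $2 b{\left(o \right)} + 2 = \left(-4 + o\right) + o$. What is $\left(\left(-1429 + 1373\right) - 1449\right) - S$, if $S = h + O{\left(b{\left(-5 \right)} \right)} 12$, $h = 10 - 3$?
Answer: $-1488$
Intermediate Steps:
$b{\left(o \right)} = -3 + o$ ($b{\left(o \right)} = -1 + \frac{\left(-4 + o\right) + o}{2} = -1 + \frac{-4 + 2 o}{2} = -1 + \left(-2 + o\right) = -3 + o$)
$h = 7$ ($h = 10 - 3 = 7$)
$O{\left(H \right)} = \frac{H}{4}$ ($O{\left(H \right)} = H \frac{1}{4} = \frac{H}{4}$)
$S = -17$ ($S = 7 + \frac{-3 - 5}{4} \cdot 12 = 7 + \frac{1}{4} \left(-8\right) 12 = 7 - 24 = -17$)
$\left(\left(-1429 + 1373\right) - 1449\right) - S = \left(\left(-1429 + 1373\right) - 1449\right) - -17 = \left(-56 - 1449\right) + 17 = -1505 + 17 = -1488$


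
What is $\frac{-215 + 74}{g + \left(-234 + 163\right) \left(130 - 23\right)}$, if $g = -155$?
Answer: $\frac{47}{2584} \approx 0.018189$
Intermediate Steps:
$\frac{-215 + 74}{g + \left(-234 + 163\right) \left(130 - 23\right)} = \frac{-215 + 74}{-155 + \left(-234 + 163\right) \left(130 - 23\right)} = - \frac{141}{-155 - 7597} = - \frac{141}{-7752} = \left(-141\right) \left(- \frac{1}{7752}\right) = \frac{47}{2584}$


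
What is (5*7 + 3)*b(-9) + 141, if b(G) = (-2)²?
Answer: 293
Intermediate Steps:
b(G) = 4
(5*7 + 3)*b(-9) + 141 = (5*7 + 3)*4 + 141 = (35 + 3)*4 + 141 = 38*4 + 141 = 152 + 141 = 293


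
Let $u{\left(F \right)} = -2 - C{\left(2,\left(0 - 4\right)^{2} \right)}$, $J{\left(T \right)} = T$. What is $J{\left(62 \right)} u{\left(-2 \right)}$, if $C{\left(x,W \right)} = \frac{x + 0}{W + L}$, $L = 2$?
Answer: $- \frac{1178}{9} \approx -130.89$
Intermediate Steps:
$C{\left(x,W \right)} = \frac{x}{2 + W}$ ($C{\left(x,W \right)} = \frac{x + 0}{W + 2} = \frac{x}{2 + W}$)
$u{\left(F \right)} = - \frac{19}{9}$ ($u{\left(F \right)} = -2 - \frac{2}{2 + \left(0 - 4\right)^{2}} = -2 - \frac{2}{2 + \left(-4\right)^{2}} = -2 - \frac{2}{2 + 16} = -2 - \frac{2}{18} = -2 - 2 \cdot \frac{1}{18} = -2 - \frac{1}{9} = - \frac{19}{9}$)
$J{\left(62 \right)} u{\left(-2 \right)} = 62 \left(- \frac{19}{9}\right) = - \frac{1178}{9}$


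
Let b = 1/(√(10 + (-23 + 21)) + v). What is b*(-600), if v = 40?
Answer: -3000/199 + 150*√2/199 ≈ -14.009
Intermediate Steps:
b = 1/(40 + 2*√2) (b = 1/(√(10 + (-23 + 21)) + 40) = 1/(√(10 - 2) + 40) = 1/(√8 + 40) = 1/(2*√2 + 40) = 1/(40 + 2*√2) ≈ 0.023349)
b*(-600) = (5/199 - √2/796)*(-600) = -3000/199 + 150*√2/199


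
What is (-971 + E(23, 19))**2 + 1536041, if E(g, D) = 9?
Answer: 2461485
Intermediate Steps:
(-971 + E(23, 19))**2 + 1536041 = (-971 + 9)**2 + 1536041 = (-962)**2 + 1536041 = 925444 + 1536041 = 2461485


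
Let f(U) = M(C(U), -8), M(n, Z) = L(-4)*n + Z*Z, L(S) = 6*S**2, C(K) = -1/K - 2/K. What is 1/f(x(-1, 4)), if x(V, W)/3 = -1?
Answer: 1/160 ≈ 0.0062500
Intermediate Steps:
C(K) = -3/K
x(V, W) = -3 (x(V, W) = 3*(-1) = -3)
M(n, Z) = Z**2 + 96*n (M(n, Z) = (6*(-4)**2)*n + Z*Z = (6*16)*n + Z**2 = 96*n + Z**2 = Z**2 + 96*n)
f(U) = 64 - 288/U (f(U) = (-8)**2 + 96*(-3/U) = 64 - 288/U)
1/f(x(-1, 4)) = 1/(64 - 288/(-3)) = 1/(64 - 288*(-1/3)) = 1/(64 + 96) = 1/160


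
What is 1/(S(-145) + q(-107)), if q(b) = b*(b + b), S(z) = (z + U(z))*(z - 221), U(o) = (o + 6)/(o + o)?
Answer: 145/10989923 ≈ 1.3194e-5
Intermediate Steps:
U(o) = (6 + o)/(2*o) (U(o) = (6 + o)/((2*o)) = (6 + o)*(1/(2*o)) = (6 + o)/(2*o))
S(z) = (-221 + z)*(z + (6 + z)/(2*z)) (S(z) = (z + (6 + z)/(2*z))*(z - 221) = (z + (6 + z)/(2*z))*(-221 + z) = (-221 + z)*(z + (6 + z)/(2*z)))
q(b) = 2*b² (q(b) = b*(2*b) = 2*b²)
1/(S(-145) + q(-107)) = 1/((-215/2 + (-145)² - 663/(-145) - 441/2*(-145)) + 2*(-107)²) = 1/((-215/2 + 21025 - 663*(-1/145) + 63945/2) + 2*11449) = 1/((-215/2 + 21025 + 663/145 + 63945/2) + 22898) = 1/(7669713/145 + 22898) = 1/(10989923/145) = 145/10989923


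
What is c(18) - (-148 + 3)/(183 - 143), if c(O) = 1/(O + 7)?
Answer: 733/200 ≈ 3.6650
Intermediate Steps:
c(O) = 1/(7 + O)
c(18) - (-148 + 3)/(183 - 143) = 1/(7 + 18) - (-148 + 3)/(183 - 143) = 1/25 - (-145)/40 = 1/25 - 1*(-29/8) = 1/25 + 29/8 = 733/200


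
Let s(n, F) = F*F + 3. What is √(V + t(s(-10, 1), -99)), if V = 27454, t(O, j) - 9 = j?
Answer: 2*√6841 ≈ 165.42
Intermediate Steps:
s(n, F) = 3 + F² (s(n, F) = F² + 3 = 3 + F²)
t(O, j) = 9 + j
√(V + t(s(-10, 1), -99)) = √(27454 + (9 - 99)) = √(27454 - 90) = √27364 = 2*√6841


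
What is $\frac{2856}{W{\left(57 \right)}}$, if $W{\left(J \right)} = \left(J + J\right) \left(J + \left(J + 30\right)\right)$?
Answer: $\frac{119}{684} \approx 0.17398$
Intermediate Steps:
$W{\left(J \right)} = 2 J \left(30 + 2 J\right)$ ($W{\left(J \right)} = 2 J \left(J + \left(30 + J\right)\right) = 2 J \left(30 + 2 J\right)$)
$\frac{2856}{W{\left(57 \right)}} = \frac{2856}{4 \cdot 57 \left(15 + 57\right)} = \frac{2856}{4 \cdot 57 \cdot 72} = \frac{2856}{16416} = 2856 \cdot \frac{1}{16416} = \frac{119}{684}$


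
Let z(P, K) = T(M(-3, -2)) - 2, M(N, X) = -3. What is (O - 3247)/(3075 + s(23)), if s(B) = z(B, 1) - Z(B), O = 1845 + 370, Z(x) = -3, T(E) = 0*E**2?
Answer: -258/769 ≈ -0.33550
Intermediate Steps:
T(E) = 0
z(P, K) = -2 (z(P, K) = 0 - 2 = -2)
O = 2215
s(B) = 1 (s(B) = -2 - 1*(-3) = -2 + 3 = 1)
(O - 3247)/(3075 + s(23)) = (2215 - 3247)/(3075 + 1) = -1032/3076 = -1032*1/3076 = -258/769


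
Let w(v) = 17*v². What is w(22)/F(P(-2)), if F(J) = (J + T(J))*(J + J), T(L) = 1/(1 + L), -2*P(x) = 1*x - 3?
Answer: 115192/195 ≈ 590.73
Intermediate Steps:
P(x) = 3/2 - x/2 (P(x) = -(1*x - 3)/2 = -(x - 3)/2 = -(-3 + x)/2 = 3/2 - x/2)
F(J) = 2*J*(J + 1/(1 + J)) (F(J) = (J + 1/(1 + J))*(J + J) = (J + 1/(1 + J))*(2*J) = 2*J*(J + 1/(1 + J)))
w(22)/F(P(-2)) = (17*22²)/((2*(3/2 - ½*(-2))*(1 + (3/2 - ½*(-2))*(1 + (3/2 - ½*(-2))))/(1 + (3/2 - ½*(-2))))) = (17*484)/((2*(3/2 + 1)*(1 + (3/2 + 1)*(1 + (3/2 + 1)))/(1 + (3/2 + 1)))) = 8228/((2*(5/2)*(1 + 5*(1 + 5/2)/2)/(1 + 5/2))) = 8228/((2*(5/2)*(1 + (5/2)*(7/2))/(7/2))) = 8228/((2*(5/2)*(2/7)*(1 + 35/4))) = 8228/((2*(5/2)*(2/7)*(39/4))) = 8228/(195/14) = 8228*(14/195) = 115192/195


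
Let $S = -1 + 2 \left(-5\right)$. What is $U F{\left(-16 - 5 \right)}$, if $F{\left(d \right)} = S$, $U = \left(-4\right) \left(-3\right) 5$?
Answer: $-660$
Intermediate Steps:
$S = -11$ ($S = -1 - 10 = -11$)
$U = 60$ ($U = 12 \cdot 5 = 60$)
$F{\left(d \right)} = -11$
$U F{\left(-16 - 5 \right)} = 60 \left(-11\right) = -660$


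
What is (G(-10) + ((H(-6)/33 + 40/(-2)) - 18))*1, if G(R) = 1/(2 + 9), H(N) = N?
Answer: -419/11 ≈ -38.091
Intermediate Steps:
G(R) = 1/11
(G(-10) + ((H(-6)/33 + 40/(-2)) - 18))*1 = (1/11 + ((-6/33 + 40/(-2)) - 18))*1 = (1/11 + ((-6*1/33 + 40*(-½)) - 18))*1 = (1/11 + ((-2/11 - 20) - 18))*1 = (1/11 + (-222/11 - 18))*1 = (1/11 - 420/11)*1 = -419/11*1 = -419/11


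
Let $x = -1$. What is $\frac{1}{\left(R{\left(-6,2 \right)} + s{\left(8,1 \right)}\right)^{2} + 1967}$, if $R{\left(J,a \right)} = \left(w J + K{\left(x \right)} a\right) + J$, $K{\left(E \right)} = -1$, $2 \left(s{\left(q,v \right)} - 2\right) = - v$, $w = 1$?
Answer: $\frac{4}{8493} \approx 0.00047098$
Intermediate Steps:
$s{\left(q,v \right)} = 2 - \frac{v}{2}$ ($s{\left(q,v \right)} = 2 + \frac{\left(-1\right) v}{2} = 2 - \frac{v}{2}$)
$R{\left(J,a \right)} = - a + 2 J$ ($R{\left(J,a \right)} = \left(1 J - a\right) + J = \left(J - a\right) + J = - a + 2 J$)
$\frac{1}{\left(R{\left(-6,2 \right)} + s{\left(8,1 \right)}\right)^{2} + 1967} = \frac{1}{\left(\left(\left(-1\right) 2 + 2 \left(-6\right)\right) + \left(2 - \frac{1}{2}\right)\right)^{2} + 1967} = \frac{1}{\left(\left(-2 - 12\right) + \left(2 - \frac{1}{2}\right)\right)^{2} + 1967} = \frac{1}{\left(-14 + \frac{3}{2}\right)^{2} + 1967} = \frac{1}{\left(- \frac{25}{2}\right)^{2} + 1967} = \frac{1}{\frac{625}{4} + 1967} = \frac{1}{\frac{8493}{4}} = \frac{4}{8493}$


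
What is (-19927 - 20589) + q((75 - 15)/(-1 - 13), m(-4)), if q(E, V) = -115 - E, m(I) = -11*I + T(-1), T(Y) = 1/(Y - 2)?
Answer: -284387/7 ≈ -40627.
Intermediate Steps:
T(Y) = 1/(-2 + Y)
m(I) = -⅓ - 11*I (m(I) = -11*I + 1/(-2 - 1) = -11*I + 1/(-3) = -11*I - ⅓ = -⅓ - 11*I)
(-19927 - 20589) + q((75 - 15)/(-1 - 13), m(-4)) = (-19927 - 20589) + (-115 - (75 - 15)/(-1 - 13)) = -40516 + (-115 - 60/(-14)) = -40516 + (-115 - 60*(-1)/14) = -40516 + (-115 - 1*(-30/7)) = -40516 + (-115 + 30/7) = -40516 - 775/7 = -284387/7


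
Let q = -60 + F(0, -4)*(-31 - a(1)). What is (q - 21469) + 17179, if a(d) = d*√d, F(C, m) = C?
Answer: -4350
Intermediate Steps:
a(d) = d^(3/2)
q = -60 (q = -60 + 0*(-31 - 1^(3/2)) = -60 + 0*(-31 - 1*1) = -60 + 0*(-31 - 1) = -60 + 0*(-32) = -60 + 0 = -60)
(q - 21469) + 17179 = (-60 - 21469) + 17179 = -21529 + 17179 = -4350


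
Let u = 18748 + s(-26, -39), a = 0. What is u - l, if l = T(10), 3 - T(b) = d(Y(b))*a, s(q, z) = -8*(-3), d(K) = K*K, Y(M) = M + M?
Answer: 18769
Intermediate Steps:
Y(M) = 2*M
d(K) = K**2
s(q, z) = 24
T(b) = 3 (T(b) = 3 - (2*b)**2*0 = 3 - 4*b**2*0 = 3 - 1*0 = 3 + 0 = 3)
u = 18772 (u = 18748 + 24 = 18772)
l = 3
u - l = 18772 - 1*3 = 18772 - 3 = 18769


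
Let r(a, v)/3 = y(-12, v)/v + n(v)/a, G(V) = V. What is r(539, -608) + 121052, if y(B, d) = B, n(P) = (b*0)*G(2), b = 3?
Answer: 18399913/152 ≈ 1.2105e+5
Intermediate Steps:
n(P) = 0 (n(P) = (3*0)*2 = 0*2 = 0)
r(a, v) = -36/v (r(a, v) = 3*(-12/v + 0/a) = 3*(-12/v + 0) = 3*(-12/v) = -36/v)
r(539, -608) + 121052 = -36/(-608) + 121052 = -36*(-1/608) + 121052 = 9/152 + 121052 = 18399913/152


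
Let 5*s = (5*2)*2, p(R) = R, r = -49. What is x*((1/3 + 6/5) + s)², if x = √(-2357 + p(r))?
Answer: 6889*I*√2406/225 ≈ 1501.8*I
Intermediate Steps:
s = 4 (s = ((5*2)*2)/5 = (10*2)/5 = (⅕)*20 = 4)
x = I*√2406 (x = √(-2357 - 49) = √(-2406) = I*√2406 ≈ 49.051*I)
x*((1/3 + 6/5) + s)² = (I*√2406)*((1/3 + 6/5) + 4)² = (I*√2406)*((1*(⅓) + 6*(⅕)) + 4)² = (I*√2406)*((⅓ + 6/5) + 4)² = (I*√2406)*(23/15 + 4)² = (I*√2406)*(83/15)² = (I*√2406)*(6889/225) = 6889*I*√2406/225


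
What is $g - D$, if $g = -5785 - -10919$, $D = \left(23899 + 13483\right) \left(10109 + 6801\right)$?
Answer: $-632124486$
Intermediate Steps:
$D = 632129620$ ($D = 37382 \cdot 16910 = 632129620$)
$g = 5134$ ($g = -5785 + 10919 = 5134$)
$g - D = 5134 - 632129620 = -632124486$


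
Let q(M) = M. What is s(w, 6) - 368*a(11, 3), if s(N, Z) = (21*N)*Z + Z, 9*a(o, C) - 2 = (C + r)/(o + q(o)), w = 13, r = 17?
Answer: 150980/99 ≈ 1525.1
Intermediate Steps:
a(o, C) = 2/9 + (17 + C)/(18*o) (a(o, C) = 2/9 + ((C + 17)/(o + o))/9 = 2/9 + ((17 + C)/((2*o)))/9 = 2/9 + ((17 + C)*(1/(2*o)))/9 = 2/9 + ((17 + C)/(2*o))/9 = 2/9 + (17 + C)/(18*o))
s(N, Z) = Z + 21*N*Z (s(N, Z) = 21*N*Z + Z = Z + 21*N*Z)
s(w, 6) - 368*a(11, 3) = 6*(1 + 21*13) - 184*(17 + 3 + 4*11)/(9*11) = 6*(1 + 273) - 184*(17 + 3 + 44)/(9*11) = 6*274 - 184*64/(9*11) = 1644 - 368*32/99 = 1644 - 11776/99 = 150980/99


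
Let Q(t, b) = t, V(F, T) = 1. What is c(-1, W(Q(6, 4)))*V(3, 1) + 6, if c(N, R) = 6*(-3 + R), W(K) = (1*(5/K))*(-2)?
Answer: -22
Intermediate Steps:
W(K) = -10/K (W(K) = (5/K)*(-2) = -10/K)
c(N, R) = -18 + 6*R
c(-1, W(Q(6, 4)))*V(3, 1) + 6 = (-18 + 6*(-10/6))*1 + 6 = (-18 + 6*(-10*⅙))*1 + 6 = (-18 + 6*(-5/3))*1 + 6 = (-18 - 10)*1 + 6 = -28*1 + 6 = -28 + 6 = -22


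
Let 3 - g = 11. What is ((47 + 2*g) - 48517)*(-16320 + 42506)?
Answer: -1269654396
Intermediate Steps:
g = -8 (g = 3 - 1*11 = 3 - 11 = -8)
((47 + 2*g) - 48517)*(-16320 + 42506) = ((47 + 2*(-8)) - 48517)*(-16320 + 42506) = ((47 - 16) - 48517)*26186 = (31 - 48517)*26186 = -48486*26186 = -1269654396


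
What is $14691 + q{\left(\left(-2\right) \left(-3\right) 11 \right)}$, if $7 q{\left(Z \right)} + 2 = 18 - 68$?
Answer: $\frac{102785}{7} \approx 14684.0$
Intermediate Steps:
$q{\left(Z \right)} = - \frac{52}{7}$ ($q{\left(Z \right)} = - \frac{2}{7} + \frac{18 - 68}{7} = - \frac{2}{7} + \frac{1}{7} \left(-50\right) = - \frac{2}{7} - \frac{50}{7} = - \frac{52}{7}$)
$14691 + q{\left(\left(-2\right) \left(-3\right) 11 \right)} = 14691 - \frac{52}{7} = \frac{102785}{7}$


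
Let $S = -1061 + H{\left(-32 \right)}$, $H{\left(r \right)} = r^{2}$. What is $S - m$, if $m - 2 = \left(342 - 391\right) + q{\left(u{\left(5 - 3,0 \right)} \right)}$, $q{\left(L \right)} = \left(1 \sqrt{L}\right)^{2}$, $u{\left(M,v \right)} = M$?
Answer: $8$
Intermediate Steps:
$q{\left(L \right)} = L$ ($q{\left(L \right)} = \left(\sqrt{L}\right)^{2} = L$)
$m = -45$ ($m = 2 + \left(\left(342 - 391\right) + \left(5 - 3\right)\right) = 2 + \left(-49 + \left(5 - 3\right)\right) = 2 + \left(-49 + 2\right) = 2 - 47 = -45$)
$S = -37$ ($S = -1061 + \left(-32\right)^{2} = -1061 + 1024 = -37$)
$S - m = -37 - -45 = -37 + 45 = 8$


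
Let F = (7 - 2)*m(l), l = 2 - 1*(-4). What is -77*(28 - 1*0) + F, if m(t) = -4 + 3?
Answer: -2161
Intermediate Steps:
l = 6 (l = 2 + 4 = 6)
m(t) = -1
F = -5 (F = (7 - 2)*(-1) = 5*(-1) = -5)
-77*(28 - 1*0) + F = -77*(28 - 1*0) - 5 = -77*(28 + 0) - 5 = -77*28 - 5 = -2156 - 5 = -2161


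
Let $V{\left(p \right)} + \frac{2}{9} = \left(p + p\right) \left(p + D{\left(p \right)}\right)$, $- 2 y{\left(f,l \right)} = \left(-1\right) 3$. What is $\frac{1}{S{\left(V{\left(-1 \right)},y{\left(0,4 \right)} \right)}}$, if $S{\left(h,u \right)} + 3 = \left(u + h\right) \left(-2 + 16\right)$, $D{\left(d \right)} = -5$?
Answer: $\frac{9}{1646} \approx 0.0054678$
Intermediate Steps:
$y{\left(f,l \right)} = \frac{3}{2}$ ($y{\left(f,l \right)} = - \frac{\left(-1\right) 3}{2} = \left(- \frac{1}{2}\right) \left(-3\right) = \frac{3}{2}$)
$V{\left(p \right)} = - \frac{2}{9} + 2 p \left(-5 + p\right)$ ($V{\left(p \right)} = - \frac{2}{9} + \left(p + p\right) \left(p - 5\right) = - \frac{2}{9} + 2 p \left(-5 + p\right)$)
$S{\left(h,u \right)} = -3 + 14 h + 14 u$ ($S{\left(h,u \right)} = -3 + \left(u + h\right) \left(-2 + 16\right) = -3 + \left(h + u\right) 14 = -3 + \left(14 h + 14 u\right) = -3 + 14 h + 14 u$)
$\frac{1}{S{\left(V{\left(-1 \right)},y{\left(0,4 \right)} \right)}} = \frac{1}{-3 + 14 \left(- \frac{2}{9} - -10 + 2 \left(-1\right)^{2}\right) + 14 \cdot \frac{3}{2}} = \frac{1}{-3 + 14 \left(- \frac{2}{9} + 10 + 2 \cdot 1\right) + 21} = \frac{1}{-3 + 14 \left(- \frac{2}{9} + 10 + 2\right) + 21} = \frac{1}{-3 + 14 \cdot \frac{106}{9} + 21} = \frac{1}{-3 + \frac{1484}{9} + 21} = \frac{1}{\frac{1646}{9}} = \frac{9}{1646}$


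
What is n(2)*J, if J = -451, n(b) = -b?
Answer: 902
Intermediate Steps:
n(2)*J = -1*2*(-451) = -2*(-451) = 902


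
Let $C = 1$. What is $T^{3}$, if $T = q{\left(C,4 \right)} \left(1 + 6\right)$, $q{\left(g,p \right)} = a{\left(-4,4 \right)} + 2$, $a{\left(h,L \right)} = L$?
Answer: $74088$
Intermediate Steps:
$q{\left(g,p \right)} = 6$ ($q{\left(g,p \right)} = 4 + 2 = 6$)
$T = 42$ ($T = 6 \left(1 + 6\right) = 6 \cdot 7 = 42$)
$T^{3} = 42^{3} = 74088$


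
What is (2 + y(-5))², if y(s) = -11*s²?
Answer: 74529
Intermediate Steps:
(2 + y(-5))² = (2 - 11*(-5)²)² = (2 - 11*25)² = (2 - 275)² = (-273)² = 74529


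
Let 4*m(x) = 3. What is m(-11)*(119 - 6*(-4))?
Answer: 429/4 ≈ 107.25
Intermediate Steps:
m(x) = 3/4 (m(x) = (1/4)*3 = 3/4)
m(-11)*(119 - 6*(-4)) = 3*(119 - 6*(-4))/4 = 3*(119 + 24)/4 = (3/4)*143 = 429/4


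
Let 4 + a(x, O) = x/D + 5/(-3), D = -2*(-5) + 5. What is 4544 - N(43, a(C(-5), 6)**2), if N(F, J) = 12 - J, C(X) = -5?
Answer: 4568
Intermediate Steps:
D = 15 (D = 10 + 5 = 15)
a(x, O) = -17/3 + x/15 (a(x, O) = -4 + (x/15 + 5/(-3)) = -4 + (x*(1/15) + 5*(-1/3)) = -4 + (x/15 - 5/3) = -4 + (-5/3 + x/15) = -17/3 + x/15)
4544 - N(43, a(C(-5), 6)**2) = 4544 - (12 - (-17/3 + (1/15)*(-5))**2) = 4544 - (12 - (-17/3 - 1/3)**2) = 4544 - (12 - 1*(-6)**2) = 4544 - (12 - 1*36) = 4544 - (12 - 36) = 4544 - 1*(-24) = 4544 + 24 = 4568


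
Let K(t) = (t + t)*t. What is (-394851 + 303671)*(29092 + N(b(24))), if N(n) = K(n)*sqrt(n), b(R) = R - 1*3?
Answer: -2652608560 - 80420760*sqrt(21) ≈ -3.0211e+9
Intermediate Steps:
b(R) = -3 + R (b(R) = R - 3 = -3 + R)
K(t) = 2*t**2 (K(t) = (2*t)*t = 2*t**2)
N(n) = 2*n**(5/2) (N(n) = (2*n**2)*sqrt(n) = 2*n**(5/2))
(-394851 + 303671)*(29092 + N(b(24))) = (-394851 + 303671)*(29092 + 2*(-3 + 24)**(5/2)) = -91180*(29092 + 2*21**(5/2)) = -91180*(29092 + 2*(441*sqrt(21))) = -91180*(29092 + 882*sqrt(21)) = -2652608560 - 80420760*sqrt(21)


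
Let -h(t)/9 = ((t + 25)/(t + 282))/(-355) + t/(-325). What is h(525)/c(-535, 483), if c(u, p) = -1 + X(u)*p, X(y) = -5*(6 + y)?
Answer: 3614001/317195084258 ≈ 1.1394e-5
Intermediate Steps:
h(t) = 9*t/325 + 9*(25 + t)/(355*(282 + t)) (h(t) = -9*(((t + 25)/(t + 282))/(-355) + t/(-325)) = -9*(((25 + t)/(282 + t))*(-1/355) + t*(-1/325)) = -9*(((25 + t)/(282 + t))*(-1/355) - t/325) = -9*(-(25 + t)/(355*(282 + t)) - t/325) = -9*(-t/325 - (25 + t)/(355*(282 + t))) = 9*t/325 + 9*(25 + t)/(355*(282 + t)))
X(y) = -30 - 5*y
c(u, p) = -1 + p*(-30 - 5*u) (c(u, p) = -1 + (-30 - 5*u)*p = -1 + p*(-30 - 5*u))
h(525)/c(-535, 483) = (9*(1625 + 71*525² + 20087*525)/(23075*(282 + 525)))/(-1 - 5*483*(6 - 535)) = ((9/23075)*(1625 + 71*275625 + 10545675)/807)/(-1 - 5*483*(-529)) = ((9/23075)*(1/807)*(1625 + 19569375 + 10545675))/(-1 + 1277535) = ((9/23075)*(1/807)*30116675)/1277534 = (3614001/248287)*(1/1277534) = 3614001/317195084258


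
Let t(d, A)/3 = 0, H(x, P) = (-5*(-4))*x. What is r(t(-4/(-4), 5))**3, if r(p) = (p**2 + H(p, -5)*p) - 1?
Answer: -1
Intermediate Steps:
H(x, P) = 20*x
t(d, A) = 0 (t(d, A) = 3*0 = 0)
r(p) = -1 + 21*p**2 (r(p) = (p**2 + (20*p)*p) - 1 = (p**2 + 20*p**2) - 1 = 21*p**2 - 1 = -1 + 21*p**2)
r(t(-4/(-4), 5))**3 = (-1 + 21*0**2)**3 = (-1 + 21*0)**3 = (-1 + 0)**3 = (-1)**3 = -1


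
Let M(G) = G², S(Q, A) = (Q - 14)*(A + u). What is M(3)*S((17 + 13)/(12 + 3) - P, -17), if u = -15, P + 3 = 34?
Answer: 12384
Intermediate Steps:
P = 31 (P = -3 + 34 = 31)
S(Q, A) = (-15 + A)*(-14 + Q) (S(Q, A) = (Q - 14)*(A - 15) = (-14 + Q)*(-15 + A) = (-15 + A)*(-14 + Q))
M(3)*S((17 + 13)/(12 + 3) - P, -17) = 3²*(210 - 15*((17 + 13)/(12 + 3) - 1*31) - 14*(-17) - 17*((17 + 13)/(12 + 3) - 1*31)) = 9*(210 - 15*(30/15 - 31) + 238 - 17*(30/15 - 31)) = 9*(210 - 15*(30*(1/15) - 31) + 238 - 17*(30*(1/15) - 31)) = 9*(210 - 15*(2 - 31) + 238 - 17*(2 - 31)) = 9*(210 - 15*(-29) + 238 - 17*(-29)) = 9*(210 + 435 + 238 + 493) = 9*1376 = 12384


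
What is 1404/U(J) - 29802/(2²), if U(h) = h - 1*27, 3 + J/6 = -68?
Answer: -2250987/302 ≈ -7453.6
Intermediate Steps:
J = -426 (J = -18 + 6*(-68) = -18 - 408 = -426)
U(h) = -27 + h (U(h) = h - 27 = -27 + h)
1404/U(J) - 29802/(2²) = 1404/(-27 - 426) - 29802/(2²) = 1404/(-453) - 29802/4 = 1404*(-1/453) - 29802*¼ = -468/151 - 14901/2 = -2250987/302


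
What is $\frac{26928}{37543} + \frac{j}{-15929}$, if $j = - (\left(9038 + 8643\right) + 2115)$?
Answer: $\frac{106557940}{54365677} \approx 1.96$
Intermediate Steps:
$j = -19796$ ($j = - (17681 + 2115) = \left(-1\right) 19796 = -19796$)
$\frac{26928}{37543} + \frac{j}{-15929} = \frac{26928}{37543} - \frac{19796}{-15929} = 26928 \cdot \frac{1}{37543} - - \frac{19796}{15929} = \frac{2448}{3413} + \frac{19796}{15929} = \frac{106557940}{54365677}$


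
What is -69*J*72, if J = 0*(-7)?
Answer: 0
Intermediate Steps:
J = 0
-69*J*72 = -69*0*72 = 0*72 = 0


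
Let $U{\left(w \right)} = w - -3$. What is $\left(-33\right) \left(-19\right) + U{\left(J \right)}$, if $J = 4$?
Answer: $634$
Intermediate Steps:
$U{\left(w \right)} = 3 + w$ ($U{\left(w \right)} = w + 3 = 3 + w$)
$\left(-33\right) \left(-19\right) + U{\left(J \right)} = \left(-33\right) \left(-19\right) + \left(3 + 4\right) = 627 + 7 = 634$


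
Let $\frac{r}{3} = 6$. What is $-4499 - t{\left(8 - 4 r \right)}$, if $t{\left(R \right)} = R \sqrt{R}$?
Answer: $-4499 + 512 i \approx -4499.0 + 512.0 i$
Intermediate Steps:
$r = 18$ ($r = 3 \cdot 6 = 18$)
$t{\left(R \right)} = R^{\frac{3}{2}}$
$-4499 - t{\left(8 - 4 r \right)} = -4499 - \left(8 - 72\right)^{\frac{3}{2}} = -4499 - \left(-64\right)^{\frac{3}{2}} = -4499 - - 512 i = -4499 + 512 i$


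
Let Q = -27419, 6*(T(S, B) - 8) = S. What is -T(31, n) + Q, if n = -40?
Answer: -164593/6 ≈ -27432.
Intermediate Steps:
T(S, B) = 8 + S/6
-T(31, n) + Q = -(8 + (⅙)*31) - 27419 = -(8 + 31/6) - 27419 = -1*79/6 - 27419 = -79/6 - 27419 = -164593/6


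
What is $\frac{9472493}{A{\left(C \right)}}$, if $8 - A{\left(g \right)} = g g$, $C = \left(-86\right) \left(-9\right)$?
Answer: $- \frac{9472493}{599068} \approx -15.812$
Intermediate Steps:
$C = 774$
$A{\left(g \right)} = 8 - g^{2}$ ($A{\left(g \right)} = 8 - g g = 8 - g^{2}$)
$\frac{9472493}{A{\left(C \right)}} = \frac{9472493}{8 - 774^{2}} = \frac{9472493}{8 - 599076} = \frac{9472493}{-599068} = 9472493 \left(- \frac{1}{599068}\right) = - \frac{9472493}{599068}$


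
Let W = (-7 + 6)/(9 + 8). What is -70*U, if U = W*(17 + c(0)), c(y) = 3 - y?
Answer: 1400/17 ≈ 82.353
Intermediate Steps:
W = -1/17 ≈ -0.058824
U = -20/17 (U = -(17 + (3 - 1*0))/17 = -(17 + (3 + 0))/17 = -(17 + 3)/17 = -1/17*20 = -20/17 ≈ -1.1765)
-70*U = -70*(-20/17) = 1400/17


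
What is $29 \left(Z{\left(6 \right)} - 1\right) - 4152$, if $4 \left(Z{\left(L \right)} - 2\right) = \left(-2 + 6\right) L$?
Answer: $-3949$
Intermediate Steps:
$Z{\left(L \right)} = 2 + L$ ($Z{\left(L \right)} = 2 + \frac{\left(-2 + 6\right) L}{4} = 2 + \frac{4 L}{4} = 2 + L$)
$29 \left(Z{\left(6 \right)} - 1\right) - 4152 = 29 \left(\left(2 + 6\right) - 1\right) - 4152 = 29 \left(8 - 1\right) - 4152 = 29 \cdot 7 - 4152 = 203 - 4152 = -3949$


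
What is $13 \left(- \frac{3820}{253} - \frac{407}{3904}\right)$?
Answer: $- \frac{195211263}{987712} \approx -197.64$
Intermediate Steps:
$13 \left(- \frac{3820}{253} - \frac{407}{3904}\right) = 13 \left(- \frac{15016251}{987712}\right) = - \frac{195211263}{987712}$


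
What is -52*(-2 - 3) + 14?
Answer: 274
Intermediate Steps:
-52*(-2 - 3) + 14 = -52*(-5) + 14 = -26*(-10) + 14 = 260 + 14 = 274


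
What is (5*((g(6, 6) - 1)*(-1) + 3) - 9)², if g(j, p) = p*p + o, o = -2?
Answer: 25281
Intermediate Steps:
g(j, p) = -2 + p² (g(j, p) = p*p - 2 = p² - 2 = -2 + p²)
(5*((g(6, 6) - 1)*(-1) + 3) - 9)² = (5*(((-2 + 6²) - 1)*(-1) + 3) - 9)² = (5*(((-2 + 36) - 1)*(-1) + 3) - 9)² = (5*((34 - 1)*(-1) + 3) - 9)² = (5*(33*(-1) + 3) - 9)² = (5*(-33 + 3) - 9)² = (5*(-30) - 9)² = (-150 - 9)² = (-159)² = 25281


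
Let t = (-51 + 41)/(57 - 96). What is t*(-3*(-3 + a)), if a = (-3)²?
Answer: -60/13 ≈ -4.6154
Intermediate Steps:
t = 10/39 (t = -10/(-39) = -10*(-1/39) = 10/39 ≈ 0.25641)
a = 9
t*(-3*(-3 + a)) = 10*(-3*(-3 + 9))/39 = 10*(-3*6)/39 = (10/39)*(-18) = -60/13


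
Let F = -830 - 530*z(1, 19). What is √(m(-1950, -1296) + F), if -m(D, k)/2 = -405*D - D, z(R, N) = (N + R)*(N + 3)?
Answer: I*√1817430 ≈ 1348.1*I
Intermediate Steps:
z(R, N) = (3 + N)*(N + R) (z(R, N) = (N + R)*(3 + N) = (3 + N)*(N + R))
m(D, k) = 812*D (m(D, k) = -2*(-405*D - D) = -(-812)*D = 812*D)
F = -234030 (F = -830 - 530*(19² + 3*19 + 3*1 + 19*1) = -830 - 530*(361 + 57 + 3 + 19) = -830 - 530*440 = -830 - 233200 = -234030)
√(m(-1950, -1296) + F) = √(812*(-1950) - 234030) = √(-1583400 - 234030) = √(-1817430) = I*√1817430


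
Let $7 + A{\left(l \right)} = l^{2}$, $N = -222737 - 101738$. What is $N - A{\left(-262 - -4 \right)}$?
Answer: $-391032$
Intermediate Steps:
$N = -324475$
$A{\left(l \right)} = -7 + l^{2}$
$N - A{\left(-262 - -4 \right)} = -324475 - \left(-7 + \left(-262 - -4\right)^{2}\right) = -324475 - \left(-7 + \left(-262 + 4\right)^{2}\right) = -324475 - \left(-7 + \left(-258\right)^{2}\right) = -324475 - \left(-7 + 66564\right) = -324475 - 66557 = -391032$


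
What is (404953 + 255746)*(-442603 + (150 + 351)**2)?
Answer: -126591249798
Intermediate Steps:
(404953 + 255746)*(-442603 + (150 + 351)**2) = 660699*(-442603 + 501**2) = 660699*(-442603 + 251001) = 660699*(-191602) = -126591249798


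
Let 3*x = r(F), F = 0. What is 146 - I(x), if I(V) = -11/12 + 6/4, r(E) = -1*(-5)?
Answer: 1745/12 ≈ 145.42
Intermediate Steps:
r(E) = 5
x = 5/3 (x = (1/3)*5 = 5/3 ≈ 1.6667)
I(V) = 7/12 (I(V) = -11*1/12 + 6*(1/4) = -11/12 + 3/2 = 7/12)
146 - I(x) = 146 - 1*7/12 = 146 - 7/12 = 1745/12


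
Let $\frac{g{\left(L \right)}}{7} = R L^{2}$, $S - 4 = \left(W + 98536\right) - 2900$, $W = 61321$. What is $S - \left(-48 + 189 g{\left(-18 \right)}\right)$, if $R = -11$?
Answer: $4872181$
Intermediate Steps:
$S = 156961$ ($S = 4 + \left(\left(61321 + 98536\right) - 2900\right) = 4 + \left(159857 - 2900\right) = 4 + 156957 = 156961$)
$g{\left(L \right)} = - 77 L^{2}$ ($g{\left(L \right)} = 7 \left(- 11 L^{2}\right) = - 77 L^{2}$)
$S - \left(-48 + 189 g{\left(-18 \right)}\right) = 156961 - \left(-48 + 189 \left(- 77 \left(-18\right)^{2}\right)\right) = 156961 - \left(-48 + 189 \left(\left(-77\right) 324\right)\right) = 156961 + \left(\left(-189\right) \left(-24948\right) + 48\right) = 156961 + \left(4715172 + 48\right) = 156961 + 4715220 = 4872181$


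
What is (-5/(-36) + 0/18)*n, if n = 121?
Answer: 605/36 ≈ 16.806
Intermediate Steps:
(-5/(-36) + 0/18)*n = (-5/(-36) + 0/18)*121 = (-5*(-1/36) + 0*(1/18))*121 = (5/36 + 0)*121 = (5/36)*121 = 605/36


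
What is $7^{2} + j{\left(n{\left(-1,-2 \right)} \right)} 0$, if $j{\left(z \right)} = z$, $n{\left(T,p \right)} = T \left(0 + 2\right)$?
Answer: $49$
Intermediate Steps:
$n{\left(T,p \right)} = 2 T$ ($n{\left(T,p \right)} = T 2 = 2 T$)
$7^{2} + j{\left(n{\left(-1,-2 \right)} \right)} 0 = 7^{2} + 2 \left(-1\right) 0 = 49 - 0 = 49 + 0 = 49$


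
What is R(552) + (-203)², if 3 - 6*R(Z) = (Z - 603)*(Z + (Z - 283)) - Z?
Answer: 48280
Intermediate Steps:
R(Z) = ½ + Z/6 - (-603 + Z)*(-283 + 2*Z)/6 (R(Z) = ½ - ((Z - 603)*(Z + (Z - 283)) - Z)/6 = ½ - ((-603 + Z)*(Z + (-283 + Z)) - Z)/6 = ½ - ((-603 + Z)*(-283 + 2*Z) - Z)/6 = ½ - (-Z + (-603 + Z)*(-283 + 2*Z))/6 = ½ + (Z/6 - (-603 + Z)*(-283 + 2*Z)/6) = ½ + Z/6 - (-603 + Z)*(-283 + 2*Z)/6)
R(552) + (-203)² = (-28441 - ⅓*552² + (745/3)*552) + (-203)² = (-28441 - ⅓*304704 + 137080) + 41209 = (-28441 - 101568 + 137080) + 41209 = 7071 + 41209 = 48280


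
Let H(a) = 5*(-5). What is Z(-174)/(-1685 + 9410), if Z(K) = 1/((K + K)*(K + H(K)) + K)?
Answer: 1/533627550 ≈ 1.8740e-9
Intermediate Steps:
H(a) = -25
Z(K) = 1/(K + 2*K*(-25 + K)) (Z(K) = 1/((K + K)*(K - 25) + K) = 1/((2*K)*(-25 + K) + K) = 1/(2*K*(-25 + K) + K) = 1/(K + 2*K*(-25 + K)))
Z(-174)/(-1685 + 9410) = (1/((-174)*(-49 + 2*(-174))))/(-1685 + 9410) = -1/(174*(-49 - 348))/7725 = -1/174/(-397)*(1/7725) = -1/174*(-1/397)*(1/7725) = (1/69078)*(1/7725) = 1/533627550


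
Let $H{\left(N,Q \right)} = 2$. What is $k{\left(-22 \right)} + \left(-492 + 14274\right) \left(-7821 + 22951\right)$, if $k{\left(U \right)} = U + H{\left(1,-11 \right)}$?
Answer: $208521640$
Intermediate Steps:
$k{\left(U \right)} = 2 + U$ ($k{\left(U \right)} = U + 2 = 2 + U$)
$k{\left(-22 \right)} + \left(-492 + 14274\right) \left(-7821 + 22951\right) = \left(2 - 22\right) + \left(-492 + 14274\right) \left(-7821 + 22951\right) = -20 + 13782 \cdot 15130 = -20 + 208521660 = 208521640$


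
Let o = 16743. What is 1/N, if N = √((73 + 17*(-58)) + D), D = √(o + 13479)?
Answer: -I/√(913 - 3*√3358) ≈ -0.036782*I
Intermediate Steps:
D = 3*√3358 (D = √(16743 + 13479) = √30222 = 3*√3358 ≈ 173.84)
N = √(-913 + 3*√3358) (N = √((73 + 17*(-58)) + 3*√3358) = √((73 - 986) + 3*√3358) = √(-913 + 3*√3358) ≈ 27.187*I)
1/N = 1/(√(-913 + 3*√3358)) = (-913 + 3*√3358)^(-½)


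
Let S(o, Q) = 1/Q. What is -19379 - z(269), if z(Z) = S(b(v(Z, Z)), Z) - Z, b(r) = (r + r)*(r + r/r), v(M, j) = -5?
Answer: -5140591/269 ≈ -19110.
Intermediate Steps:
b(r) = 2*r*(1 + r) (b(r) = (2*r)*(r + 1) = (2*r)*(1 + r) = 2*r*(1 + r))
z(Z) = 1/Z - Z
-19379 - z(269) = -19379 - (1/269 - 1*269) = -19379 - (1/269 - 269) = -19379 - 1*(-72360/269) = -19379 + 72360/269 = -5140591/269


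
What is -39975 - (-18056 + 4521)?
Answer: -26440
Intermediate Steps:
-39975 - (-18056 + 4521) = -39975 - 1*(-13535) = -39975 + 13535 = -26440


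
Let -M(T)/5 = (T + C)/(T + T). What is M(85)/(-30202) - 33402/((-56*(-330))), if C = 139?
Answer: -1428971059/790688360 ≈ -1.8072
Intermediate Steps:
M(T) = -5*(139 + T)/(2*T) (M(T) = -5*(T + 139)/(T + T) = -5*(139 + T)/(2*T))
M(85)/(-30202) - 33402/((-56*(-330))) = ((5/2)*(-139 - 1*85)/85)/(-30202) - 33402/((-56*(-330))) = ((5/2)*(1/85)*(-139 - 85))*(-1/30202) - 33402/18480 = ((5/2)*(1/85)*(-224))*(-1/30202) - 33402*1/18480 = -112/17*(-1/30202) - 5567/3080 = 56/256717 - 5567/3080 = -1428971059/790688360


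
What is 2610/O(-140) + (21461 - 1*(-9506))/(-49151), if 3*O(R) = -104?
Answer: -194036449/2555852 ≈ -75.918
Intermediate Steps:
O(R) = -104/3 (O(R) = (⅓)*(-104) = -104/3)
2610/O(-140) + (21461 - 1*(-9506))/(-49151) = 2610/(-104/3) + (21461 - 1*(-9506))/(-49151) = 2610*(-3/104) + (21461 + 9506)*(-1/49151) = -3915/52 + 30967*(-1/49151) = -3915/52 - 30967/49151 = -194036449/2555852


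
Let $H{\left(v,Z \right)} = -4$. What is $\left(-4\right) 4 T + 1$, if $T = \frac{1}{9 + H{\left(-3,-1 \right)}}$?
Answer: $- \frac{11}{5} \approx -2.2$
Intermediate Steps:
$T = \frac{1}{5}$ ($T = \frac{1}{9 - 4} = \frac{1}{5} \approx 0.2$)
$\left(-4\right) 4 T + 1 = \left(-4\right) 4 \cdot \frac{1}{5} + 1 = \left(-16\right) \frac{1}{5} + 1 = - \frac{16}{5} + 1 = - \frac{11}{5}$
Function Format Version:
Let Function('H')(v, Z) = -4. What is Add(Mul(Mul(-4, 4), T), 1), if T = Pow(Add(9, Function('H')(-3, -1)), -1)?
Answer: Rational(-11, 5) ≈ -2.2000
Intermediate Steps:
T = Rational(1, 5) (T = Pow(Add(9, -4), -1) = Pow(5, -1) = Rational(1, 5) ≈ 0.20000)
Add(Mul(Mul(-4, 4), T), 1) = Add(Mul(Mul(-4, 4), Rational(1, 5)), 1) = Add(Mul(-16, Rational(1, 5)), 1) = Add(Rational(-16, 5), 1) = Rational(-11, 5)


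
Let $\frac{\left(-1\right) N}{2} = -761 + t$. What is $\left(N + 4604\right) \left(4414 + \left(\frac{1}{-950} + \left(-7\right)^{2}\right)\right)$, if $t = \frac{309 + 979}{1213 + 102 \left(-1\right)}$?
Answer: $\frac{2884543108509}{105545} \approx 2.733 \cdot 10^{7}$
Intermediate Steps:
$t = \frac{1288}{1111}$ ($t = \frac{1288}{1213 - 102} = \frac{1288}{1111} \approx 1.1593$)
$N = \frac{1688366}{1111}$ ($N = - 2 \left(-761 + \frac{1288}{1111}\right) = \left(-2\right) \left(- \frac{844183}{1111}\right) = \frac{1688366}{1111} \approx 1519.7$)
$\left(N + 4604\right) \left(4414 + \left(\frac{1}{-950} + \left(-7\right)^{2}\right)\right) = \left(\frac{1688366}{1111} + 4604\right) \left(4414 + \left(\frac{1}{-950} + \left(-7\right)^{2}\right)\right) = \frac{6803410 \left(4414 + \left(- \frac{1}{950} + 49\right)\right)}{1111} = \frac{6803410 \left(4414 + \frac{46549}{950}\right)}{1111} = \frac{6803410}{1111} \cdot \frac{4239849}{950} = \frac{2884543108509}{105545}$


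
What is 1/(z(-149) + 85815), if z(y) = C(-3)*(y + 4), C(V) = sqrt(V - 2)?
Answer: 17163/1472863870 + 29*I*sqrt(5)/1472863870 ≈ 1.1653e-5 + 4.4027e-8*I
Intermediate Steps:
C(V) = sqrt(-2 + V)
z(y) = I*sqrt(5)*(4 + y) (z(y) = sqrt(-2 - 3)*(y + 4) = sqrt(-5)*(4 + y) = (I*sqrt(5))*(4 + y) = I*sqrt(5)*(4 + y))
1/(z(-149) + 85815) = 1/(I*sqrt(5)*(4 - 149) + 85815) = 1/(I*sqrt(5)*(-145) + 85815) = 1/(-145*I*sqrt(5) + 85815) = 1/(85815 - 145*I*sqrt(5))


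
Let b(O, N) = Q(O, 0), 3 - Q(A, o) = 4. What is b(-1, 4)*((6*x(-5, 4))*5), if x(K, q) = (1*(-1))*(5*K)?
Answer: -750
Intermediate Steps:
Q(A, o) = -1 (Q(A, o) = 3 - 1*4 = 3 - 4 = -1)
b(O, N) = -1
x(K, q) = -5*K
b(-1, 4)*((6*x(-5, 4))*5) = -6*(-5*(-5))*5 = -6*25*5 = -150*5 = -1*750 = -750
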